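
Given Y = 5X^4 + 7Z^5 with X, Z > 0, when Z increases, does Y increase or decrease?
Y increases

Taking the partial derivative:
∂Y/∂Z = 35Z^4

∂Y/∂Z = 35Z^4 > 0 (assuming positive values)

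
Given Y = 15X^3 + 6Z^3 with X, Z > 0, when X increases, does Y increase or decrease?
Y increases

Taking the partial derivative:
∂Y/∂X = 45X^2

∂Y/∂X = 45X^2 > 0 (assuming positive values)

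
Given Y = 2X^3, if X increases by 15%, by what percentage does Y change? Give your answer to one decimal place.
52.1%

For Y = 2X^3:
If X → X(1 + 0.15)
Then Y → Y · (1 + 0.15)^3
     ≈ Y · 1.5209

Percentage change = ((1 + 0.15)^3 − 1) × 100% ≈ 52.1%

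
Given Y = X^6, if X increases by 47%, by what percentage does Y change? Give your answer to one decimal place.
909.0%

For Y = X^6:
If X → X(1 + 0.47)
Then Y → Y · (1 + 0.47)^6
     ≈ Y · 10.0903

Percentage change = ((1 + 0.47)^6 − 1) × 100% ≈ 909.0%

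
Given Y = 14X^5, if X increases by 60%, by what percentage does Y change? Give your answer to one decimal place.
948.6%

For Y = 14X^5:
If X → X(1 + 0.6)
Then Y → Y · (1 + 0.6)^5
     ≈ Y · 10.4858

Percentage change = ((1 + 0.6)^5 − 1) × 100% ≈ 948.6%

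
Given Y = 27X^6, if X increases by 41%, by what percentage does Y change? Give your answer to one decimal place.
685.8%

For Y = 27X^6:
If X → X(1 + 0.41)
Then Y → Y · (1 + 0.41)^6
     ≈ Y · 7.8580

Percentage change = ((1 + 0.41)^6 − 1) × 100% ≈ 685.8%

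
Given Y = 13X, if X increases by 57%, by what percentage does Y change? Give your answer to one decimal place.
57.0%

For Y = 13X:
If X → X(1 + 0.57)
Then Y → Y · (1 + 0.57)^1
     = Y · 1.5700

Percentage change = ((1 + 0.57)^1 − 1) × 100% = 57.0%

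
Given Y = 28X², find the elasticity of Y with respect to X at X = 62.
Elasticity = 2

Elasticity = (dY/dX) · (X/Y)

dY/dX = 56·X
At X = 62: dY/dX = 3472, Y = 107632

Elasticity = 3472 · (62 / 107632) = 2

Interpretation: for a small percentage change in X, the percentage change in Y is approximately 2.00 times as large.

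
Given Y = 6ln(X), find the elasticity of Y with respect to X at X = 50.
Elasticity = 1/ln(50) ≈ 0.2556

Elasticity = (dY/dX) · (X/Y)

dY/dX = 6/X
At X = 50: dY/dX = 3/25, Y = 6·ln(50)

Elasticity = (3/25) · (50 / (6·ln(50))) = 1/ln(50) ≈ 0.2556

Interpretation: for a small percentage change in X, the percentage change in Y is approximately 0.26 times as large.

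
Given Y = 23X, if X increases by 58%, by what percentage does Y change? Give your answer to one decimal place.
58.0%

For Y = 23X:
If X → X(1 + 0.58)
Then Y → Y · (1 + 0.58)^1
     = Y · 1.5800

Percentage change = ((1 + 0.58)^1 − 1) × 100% = 58.0%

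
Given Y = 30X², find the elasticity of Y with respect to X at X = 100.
Elasticity = 2

Elasticity = (dY/dX) · (X/Y)

dY/dX = 60·X
At X = 100: dY/dX = 6000, Y = 300000

Elasticity = 6000 · (100 / 300000) = 2

Interpretation: for a small percentage change in X, the percentage change in Y is approximately 2.00 times as large.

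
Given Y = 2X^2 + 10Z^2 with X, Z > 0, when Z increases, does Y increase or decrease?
Y increases

Taking the partial derivative:
∂Y/∂Z = 20Z

∂Y/∂Z = 20Z > 0 (assuming positive values)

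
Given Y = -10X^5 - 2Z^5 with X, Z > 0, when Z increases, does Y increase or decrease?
Y decreases

Taking the partial derivative:
∂Y/∂Z = -10Z^4

∂Y/∂Z = -10Z^4 < 0 (assuming positive values)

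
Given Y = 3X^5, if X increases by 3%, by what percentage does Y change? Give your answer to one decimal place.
15.9%

For Y = 3X^5:
If X → X(1 + 0.03)
Then Y → Y · (1 + 0.03)^5
     ≈ Y · 1.1593

Percentage change = ((1 + 0.03)^5 − 1) × 100% ≈ 15.9%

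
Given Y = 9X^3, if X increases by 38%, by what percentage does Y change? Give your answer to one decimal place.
162.8%

For Y = 9X^3:
If X → X(1 + 0.38)
Then Y → Y · (1 + 0.38)^3
     ≈ Y · 2.6281

Percentage change = ((1 + 0.38)^3 − 1) × 100% ≈ 162.8%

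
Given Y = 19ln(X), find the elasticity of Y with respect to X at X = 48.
Elasticity = 1/ln(48) ≈ 0.2583

Elasticity = (dY/dX) · (X/Y)

dY/dX = 19/X
At X = 48: dY/dX = 19/48, Y = 19·ln(48)

Elasticity = (19/48) · (48 / (19·ln(48))) = 1/ln(48) ≈ 0.2583

Interpretation: for a small percentage change in X, the percentage change in Y is approximately 0.26 times as large.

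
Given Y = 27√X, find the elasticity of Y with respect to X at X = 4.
Elasticity = 1/2

Elasticity = (dY/dX) · (X/Y)

dY/dX = 27/(2·√X)
At X = 4: dY/dX = 27/4, Y = 54

Elasticity = (27/4) · (4 / 54) = 1/2

Interpretation: for a small percentage change in X, the percentage change in Y is approximately 0.50 times as large.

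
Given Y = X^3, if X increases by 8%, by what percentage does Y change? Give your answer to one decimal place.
26.0%

For Y = X^3:
If X → X(1 + 0.08)
Then Y → Y · (1 + 0.08)^3
     ≈ Y · 1.2597

Percentage change = ((1 + 0.08)^3 − 1) × 100% ≈ 26.0%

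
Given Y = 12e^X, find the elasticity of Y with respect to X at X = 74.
Elasticity = 74

Elasticity = (dY/dX) · (X/Y)

dY/dX = 12·e^X
At X = 74: dY/dX = 12·e^74, Y = 12·e^74

Elasticity = (12·e^74) · (74 / (12·e^74)) = 74

Interpretation: for a small percentage change in X, the percentage change in Y is approximately 74.00 times as large.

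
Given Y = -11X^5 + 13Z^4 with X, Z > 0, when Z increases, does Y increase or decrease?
Y increases

Taking the partial derivative:
∂Y/∂Z = 52Z^3

∂Y/∂Z = 52Z^3 > 0 (assuming positive values)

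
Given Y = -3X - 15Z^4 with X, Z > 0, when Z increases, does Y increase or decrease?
Y decreases

Taking the partial derivative:
∂Y/∂Z = -60Z^3

∂Y/∂Z = -60Z^3 < 0 (assuming positive values)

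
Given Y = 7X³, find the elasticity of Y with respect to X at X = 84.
Elasticity = 3

Elasticity = (dY/dX) · (X/Y)

dY/dX = 21·X²
At X = 84: dY/dX = 148176, Y = 4148928

Elasticity = 148176 · (84 / 4148928) = 3

Interpretation: for a small percentage change in X, the percentage change in Y is approximately 3.00 times as large.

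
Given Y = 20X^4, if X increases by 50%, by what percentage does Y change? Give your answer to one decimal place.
406.3%

For Y = 20X^4:
If X → X(1 + 0.5)
Then Y → Y · (1 + 0.5)^4
     = Y · 5.0625

Percentage change = ((1 + 0.5)^4 − 1) × 100% ≈ 406.3%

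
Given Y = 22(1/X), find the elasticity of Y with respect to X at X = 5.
Elasticity = -1

Elasticity = (dY/dX) · (X/Y)

dY/dX = -22/X²
At X = 5: dY/dX = -22/25, Y = 22/5

Elasticity = (-22/25) · (5 / (22/5)) = -1

Interpretation: for a small percentage change in X, the percentage change in Y is approximately -1.00 times as large.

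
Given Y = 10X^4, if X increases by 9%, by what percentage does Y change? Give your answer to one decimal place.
41.2%

For Y = 10X^4:
If X → X(1 + 0.09)
Then Y → Y · (1 + 0.09)^4
     ≈ Y · 1.4116

Percentage change = ((1 + 0.09)^4 − 1) × 100% ≈ 41.2%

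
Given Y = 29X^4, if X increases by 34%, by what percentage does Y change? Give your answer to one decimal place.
222.4%

For Y = 29X^4:
If X → X(1 + 0.34)
Then Y → Y · (1 + 0.34)^4
     ≈ Y · 3.2242

Percentage change = ((1 + 0.34)^4 − 1) × 100% ≈ 222.4%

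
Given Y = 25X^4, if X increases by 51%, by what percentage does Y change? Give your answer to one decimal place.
419.9%

For Y = 25X^4:
If X → X(1 + 0.51)
Then Y → Y · (1 + 0.51)^4
     ≈ Y · 5.1989

Percentage change = ((1 + 0.51)^4 − 1) × 100% ≈ 419.9%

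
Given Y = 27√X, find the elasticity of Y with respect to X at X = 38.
Elasticity = 1/2

Elasticity = (dY/dX) · (X/Y)

dY/dX = 27/(2·√X)
At X = 38: dY/dX = 27·√38/76, Y = 27·√38

Elasticity = (27·√38/76) · (38 / (27·√38)) = 1/2

Interpretation: for a small percentage change in X, the percentage change in Y is approximately 0.50 times as large.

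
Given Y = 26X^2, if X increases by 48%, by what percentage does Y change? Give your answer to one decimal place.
119.0%

For Y = 26X^2:
If X → X(1 + 0.48)
Then Y → Y · (1 + 0.48)^2
     = Y · 2.1904

Percentage change = ((1 + 0.48)^2 − 1) × 100% ≈ 119.0%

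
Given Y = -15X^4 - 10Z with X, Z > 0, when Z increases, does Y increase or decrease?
Y decreases

Taking the partial derivative:
∂Y/∂Z = -10

∂Y/∂Z = -10 < 0 (assuming positive values)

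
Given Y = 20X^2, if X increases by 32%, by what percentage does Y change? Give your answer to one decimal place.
74.2%

For Y = 20X^2:
If X → X(1 + 0.32)
Then Y → Y · (1 + 0.32)^2
     = Y · 1.7424

Percentage change = ((1 + 0.32)^2 − 1) × 100% ≈ 74.2%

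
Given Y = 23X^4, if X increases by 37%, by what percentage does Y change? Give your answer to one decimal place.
252.3%

For Y = 23X^4:
If X → X(1 + 0.37)
Then Y → Y · (1 + 0.37)^4
     ≈ Y · 3.5228

Percentage change = ((1 + 0.37)^4 − 1) × 100% ≈ 252.3%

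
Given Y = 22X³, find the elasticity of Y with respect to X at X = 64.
Elasticity = 3

Elasticity = (dY/dX) · (X/Y)

dY/dX = 66·X²
At X = 64: dY/dX = 270336, Y = 5767168

Elasticity = 270336 · (64 / 5767168) = 3

Interpretation: for a small percentage change in X, the percentage change in Y is approximately 3.00 times as large.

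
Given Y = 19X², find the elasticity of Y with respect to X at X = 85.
Elasticity = 2

Elasticity = (dY/dX) · (X/Y)

dY/dX = 38·X
At X = 85: dY/dX = 3230, Y = 137275

Elasticity = 3230 · (85 / 137275) = 2

Interpretation: for a small percentage change in X, the percentage change in Y is approximately 2.00 times as large.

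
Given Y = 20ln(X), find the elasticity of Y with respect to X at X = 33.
Elasticity = 1/ln(33) ≈ 0.2860

Elasticity = (dY/dX) · (X/Y)

dY/dX = 20/X
At X = 33: dY/dX = 20/33, Y = 20·ln(33)

Elasticity = (20/33) · (33 / (20·ln(33))) = 1/ln(33) ≈ 0.2860

Interpretation: for a small percentage change in X, the percentage change in Y is approximately 0.29 times as large.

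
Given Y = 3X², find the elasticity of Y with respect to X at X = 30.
Elasticity = 2

Elasticity = (dY/dX) · (X/Y)

dY/dX = 6·X
At X = 30: dY/dX = 180, Y = 2700

Elasticity = 180 · (30 / 2700) = 2

Interpretation: for a small percentage change in X, the percentage change in Y is approximately 2.00 times as large.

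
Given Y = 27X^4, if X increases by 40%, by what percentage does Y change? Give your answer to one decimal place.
284.2%

For Y = 27X^4:
If X → X(1 + 0.4)
Then Y → Y · (1 + 0.4)^4
     = Y · 3.8416

Percentage change = ((1 + 0.4)^4 − 1) × 100% ≈ 284.2%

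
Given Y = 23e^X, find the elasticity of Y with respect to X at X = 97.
Elasticity = 97

Elasticity = (dY/dX) · (X/Y)

dY/dX = 23·e^X
At X = 97: dY/dX = 23·e^97, Y = 23·e^97

Elasticity = (23·e^97) · (97 / (23·e^97)) = 97

Interpretation: for a small percentage change in X, the percentage change in Y is approximately 97.00 times as large.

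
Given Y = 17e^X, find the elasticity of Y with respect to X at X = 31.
Elasticity = 31

Elasticity = (dY/dX) · (X/Y)

dY/dX = 17·e^X
At X = 31: dY/dX = 17·e^31, Y = 17·e^31

Elasticity = (17·e^31) · (31 / (17·e^31)) = 31

Interpretation: for a small percentage change in X, the percentage change in Y is approximately 31.00 times as large.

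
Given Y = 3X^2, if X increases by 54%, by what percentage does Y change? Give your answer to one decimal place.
137.2%

For Y = 3X^2:
If X → X(1 + 0.54)
Then Y → Y · (1 + 0.54)^2
     = Y · 2.3716

Percentage change = ((1 + 0.54)^2 − 1) × 100% ≈ 137.2%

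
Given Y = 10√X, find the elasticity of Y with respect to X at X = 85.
Elasticity = 1/2

Elasticity = (dY/dX) · (X/Y)

dY/dX = 5/√X
At X = 85: dY/dX = √85/17, Y = 10·√85

Elasticity = (√85/17) · (85 / (10·√85)) = 1/2

Interpretation: for a small percentage change in X, the percentage change in Y is approximately 0.50 times as large.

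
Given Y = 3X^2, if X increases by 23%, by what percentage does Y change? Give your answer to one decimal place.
51.3%

For Y = 3X^2:
If X → X(1 + 0.23)
Then Y → Y · (1 + 0.23)^2
     = Y · 1.5129

Percentage change = ((1 + 0.23)^2 − 1) × 100% ≈ 51.3%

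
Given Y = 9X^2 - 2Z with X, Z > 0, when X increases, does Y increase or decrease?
Y increases

Taking the partial derivative:
∂Y/∂X = 18X

∂Y/∂X = 18X > 0 (assuming positive values)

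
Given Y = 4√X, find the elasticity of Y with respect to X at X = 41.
Elasticity = 1/2

Elasticity = (dY/dX) · (X/Y)

dY/dX = 2/√X
At X = 41: dY/dX = 2·√41/41, Y = 4·√41

Elasticity = (2·√41/41) · (41 / (4·√41)) = 1/2

Interpretation: for a small percentage change in X, the percentage change in Y is approximately 0.50 times as large.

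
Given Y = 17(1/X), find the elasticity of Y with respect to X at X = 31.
Elasticity = -1

Elasticity = (dY/dX) · (X/Y)

dY/dX = -17/X²
At X = 31: dY/dX = -17/961, Y = 17/31

Elasticity = (-17/961) · (31 / (17/31)) = -1

Interpretation: for a small percentage change in X, the percentage change in Y is approximately -1.00 times as large.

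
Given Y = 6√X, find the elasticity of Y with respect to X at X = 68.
Elasticity = 1/2

Elasticity = (dY/dX) · (X/Y)

dY/dX = 3/√X
At X = 68: dY/dX = 3·√17/34, Y = 12·√17

Elasticity = (3·√17/34) · (68 / (12·√17)) = 1/2

Interpretation: for a small percentage change in X, the percentage change in Y is approximately 0.50 times as large.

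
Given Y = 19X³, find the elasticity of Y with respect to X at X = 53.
Elasticity = 3

Elasticity = (dY/dX) · (X/Y)

dY/dX = 57·X²
At X = 53: dY/dX = 160113, Y = 2828663

Elasticity = 160113 · (53 / 2828663) = 3

Interpretation: for a small percentage change in X, the percentage change in Y is approximately 3.00 times as large.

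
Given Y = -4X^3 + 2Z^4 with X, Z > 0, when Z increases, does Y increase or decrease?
Y increases

Taking the partial derivative:
∂Y/∂Z = 8Z^3

∂Y/∂Z = 8Z^3 > 0 (assuming positive values)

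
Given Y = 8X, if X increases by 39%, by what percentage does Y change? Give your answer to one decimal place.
39.0%

For Y = 8X:
If X → X(1 + 0.39)
Then Y → Y · (1 + 0.39)^1
     = Y · 1.3900

Percentage change = ((1 + 0.39)^1 − 1) × 100% = 39.0%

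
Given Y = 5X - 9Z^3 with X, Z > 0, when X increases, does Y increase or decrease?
Y increases

Taking the partial derivative:
∂Y/∂X = 5

∂Y/∂X = 5 > 0 (assuming positive values)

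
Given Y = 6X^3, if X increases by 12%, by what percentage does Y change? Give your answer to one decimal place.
40.5%

For Y = 6X^3:
If X → X(1 + 0.12)
Then Y → Y · (1 + 0.12)^3
     ≈ Y · 1.4049

Percentage change = ((1 + 0.12)^3 − 1) × 100% ≈ 40.5%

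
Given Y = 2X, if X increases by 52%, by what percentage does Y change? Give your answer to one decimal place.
52.0%

For Y = 2X:
If X → X(1 + 0.52)
Then Y → Y · (1 + 0.52)^1
     = Y · 1.5200

Percentage change = ((1 + 0.52)^1 − 1) × 100% = 52.0%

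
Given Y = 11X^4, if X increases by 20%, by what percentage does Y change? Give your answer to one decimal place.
107.4%

For Y = 11X^4:
If X → X(1 + 0.2)
Then Y → Y · (1 + 0.2)^4
     = Y · 2.0736

Percentage change = ((1 + 0.2)^4 − 1) × 100% ≈ 107.4%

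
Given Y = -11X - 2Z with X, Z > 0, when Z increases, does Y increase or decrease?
Y decreases

Taking the partial derivative:
∂Y/∂Z = -2

∂Y/∂Z = -2 < 0 (assuming positive values)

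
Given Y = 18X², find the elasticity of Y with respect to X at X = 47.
Elasticity = 2

Elasticity = (dY/dX) · (X/Y)

dY/dX = 36·X
At X = 47: dY/dX = 1692, Y = 39762

Elasticity = 1692 · (47 / 39762) = 2

Interpretation: for a small percentage change in X, the percentage change in Y is approximately 2.00 times as large.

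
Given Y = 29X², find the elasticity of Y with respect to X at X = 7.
Elasticity = 2

Elasticity = (dY/dX) · (X/Y)

dY/dX = 58·X
At X = 7: dY/dX = 406, Y = 1421

Elasticity = 406 · (7 / 1421) = 2

Interpretation: for a small percentage change in X, the percentage change in Y is approximately 2.00 times as large.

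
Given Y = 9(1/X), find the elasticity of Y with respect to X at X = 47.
Elasticity = -1

Elasticity = (dY/dX) · (X/Y)

dY/dX = -9/X²
At X = 47: dY/dX = -9/2209, Y = 9/47

Elasticity = (-9/2209) · (47 / (9/47)) = -1

Interpretation: for a small percentage change in X, the percentage change in Y is approximately -1.00 times as large.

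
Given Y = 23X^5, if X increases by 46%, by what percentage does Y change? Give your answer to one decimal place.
563.4%

For Y = 23X^5:
If X → X(1 + 0.46)
Then Y → Y · (1 + 0.46)^5
     ≈ Y · 6.6338

Percentage change = ((1 + 0.46)^5 − 1) × 100% ≈ 563.4%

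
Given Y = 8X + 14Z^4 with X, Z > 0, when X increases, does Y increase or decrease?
Y increases

Taking the partial derivative:
∂Y/∂X = 8

∂Y/∂X = 8 > 0 (assuming positive values)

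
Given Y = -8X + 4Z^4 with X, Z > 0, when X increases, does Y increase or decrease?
Y decreases

Taking the partial derivative:
∂Y/∂X = -8

∂Y/∂X = -8 < 0 (assuming positive values)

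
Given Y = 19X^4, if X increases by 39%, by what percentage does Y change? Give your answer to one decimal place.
273.3%

For Y = 19X^4:
If X → X(1 + 0.39)
Then Y → Y · (1 + 0.39)^4
     ≈ Y · 3.7330

Percentage change = ((1 + 0.39)^4 − 1) × 100% ≈ 273.3%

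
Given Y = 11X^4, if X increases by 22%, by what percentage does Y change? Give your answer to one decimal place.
121.5%

For Y = 11X^4:
If X → X(1 + 0.22)
Then Y → Y · (1 + 0.22)^4
     ≈ Y · 2.2153

Percentage change = ((1 + 0.22)^4 − 1) × 100% ≈ 121.5%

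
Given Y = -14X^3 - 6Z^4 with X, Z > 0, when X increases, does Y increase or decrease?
Y decreases

Taking the partial derivative:
∂Y/∂X = -42X^2

∂Y/∂X = -42X^2 < 0 (assuming positive values)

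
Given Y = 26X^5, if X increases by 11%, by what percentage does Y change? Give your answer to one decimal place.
68.5%

For Y = 26X^5:
If X → X(1 + 0.11)
Then Y → Y · (1 + 0.11)^5
     ≈ Y · 1.6851

Percentage change = ((1 + 0.11)^5 − 1) × 100% ≈ 68.5%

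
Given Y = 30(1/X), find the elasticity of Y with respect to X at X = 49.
Elasticity = -1

Elasticity = (dY/dX) · (X/Y)

dY/dX = -30/X²
At X = 49: dY/dX = -30/2401, Y = 30/49

Elasticity = (-30/2401) · (49 / (30/49)) = -1

Interpretation: for a small percentage change in X, the percentage change in Y is approximately -1.00 times as large.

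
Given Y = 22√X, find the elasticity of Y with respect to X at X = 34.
Elasticity = 1/2

Elasticity = (dY/dX) · (X/Y)

dY/dX = 11/√X
At X = 34: dY/dX = 11·√34/34, Y = 22·√34

Elasticity = (11·√34/34) · (34 / (22·√34)) = 1/2

Interpretation: for a small percentage change in X, the percentage change in Y is approximately 0.50 times as large.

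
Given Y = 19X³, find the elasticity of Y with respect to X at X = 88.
Elasticity = 3

Elasticity = (dY/dX) · (X/Y)

dY/dX = 57·X²
At X = 88: dY/dX = 441408, Y = 12947968

Elasticity = 441408 · (88 / 12947968) = 3

Interpretation: for a small percentage change in X, the percentage change in Y is approximately 3.00 times as large.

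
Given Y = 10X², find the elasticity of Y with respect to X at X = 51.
Elasticity = 2

Elasticity = (dY/dX) · (X/Y)

dY/dX = 20·X
At X = 51: dY/dX = 1020, Y = 26010

Elasticity = 1020 · (51 / 26010) = 2

Interpretation: for a small percentage change in X, the percentage change in Y is approximately 2.00 times as large.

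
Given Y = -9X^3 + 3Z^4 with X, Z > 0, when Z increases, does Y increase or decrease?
Y increases

Taking the partial derivative:
∂Y/∂Z = 12Z^3

∂Y/∂Z = 12Z^3 > 0 (assuming positive values)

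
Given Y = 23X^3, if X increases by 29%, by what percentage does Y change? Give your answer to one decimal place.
114.7%

For Y = 23X^3:
If X → X(1 + 0.29)
Then Y → Y · (1 + 0.29)^3
     ≈ Y · 2.1467

Percentage change = ((1 + 0.29)^3 − 1) × 100% ≈ 114.7%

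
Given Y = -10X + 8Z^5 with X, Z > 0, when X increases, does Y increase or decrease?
Y decreases

Taking the partial derivative:
∂Y/∂X = -10

∂Y/∂X = -10 < 0 (assuming positive values)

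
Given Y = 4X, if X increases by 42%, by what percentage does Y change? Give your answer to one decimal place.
42.0%

For Y = 4X:
If X → X(1 + 0.42)
Then Y → Y · (1 + 0.42)^1
     = Y · 1.4200

Percentage change = ((1 + 0.42)^1 − 1) × 100% = 42.0%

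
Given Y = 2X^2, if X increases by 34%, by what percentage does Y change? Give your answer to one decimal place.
79.6%

For Y = 2X^2:
If X → X(1 + 0.34)
Then Y → Y · (1 + 0.34)^2
     = Y · 1.7956

Percentage change = ((1 + 0.34)^2 − 1) × 100% ≈ 79.6%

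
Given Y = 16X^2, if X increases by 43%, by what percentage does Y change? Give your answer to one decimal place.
104.5%

For Y = 16X^2:
If X → X(1 + 0.43)
Then Y → Y · (1 + 0.43)^2
     = Y · 2.0449

Percentage change = ((1 + 0.43)^2 − 1) × 100% ≈ 104.5%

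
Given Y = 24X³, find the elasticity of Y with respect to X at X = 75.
Elasticity = 3

Elasticity = (dY/dX) · (X/Y)

dY/dX = 72·X²
At X = 75: dY/dX = 405000, Y = 10125000

Elasticity = 405000 · (75 / 10125000) = 3

Interpretation: for a small percentage change in X, the percentage change in Y is approximately 3.00 times as large.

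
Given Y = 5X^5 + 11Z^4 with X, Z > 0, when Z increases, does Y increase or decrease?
Y increases

Taking the partial derivative:
∂Y/∂Z = 44Z^3

∂Y/∂Z = 44Z^3 > 0 (assuming positive values)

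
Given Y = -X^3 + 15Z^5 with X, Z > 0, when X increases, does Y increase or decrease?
Y decreases

Taking the partial derivative:
∂Y/∂X = -3X^2

∂Y/∂X = -3X^2 < 0 (assuming positive values)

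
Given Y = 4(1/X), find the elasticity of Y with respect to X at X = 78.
Elasticity = -1

Elasticity = (dY/dX) · (X/Y)

dY/dX = -4/X²
At X = 78: dY/dX = -1/1521, Y = 2/39

Elasticity = (-1/1521) · (78 / (2/39)) = -1

Interpretation: for a small percentage change in X, the percentage change in Y is approximately -1.00 times as large.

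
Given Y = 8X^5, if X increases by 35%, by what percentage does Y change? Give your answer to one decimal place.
348.4%

For Y = 8X^5:
If X → X(1 + 0.35)
Then Y → Y · (1 + 0.35)^5
     ≈ Y · 4.4840

Percentage change = ((1 + 0.35)^5 − 1) × 100% ≈ 348.4%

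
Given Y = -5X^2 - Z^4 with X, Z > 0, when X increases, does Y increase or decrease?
Y decreases

Taking the partial derivative:
∂Y/∂X = -10X

∂Y/∂X = -10X < 0 (assuming positive values)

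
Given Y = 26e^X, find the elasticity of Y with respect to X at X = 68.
Elasticity = 68

Elasticity = (dY/dX) · (X/Y)

dY/dX = 26·e^X
At X = 68: dY/dX = 26·e^68, Y = 26·e^68

Elasticity = (26·e^68) · (68 / (26·e^68)) = 68

Interpretation: for a small percentage change in X, the percentage change in Y is approximately 68.00 times as large.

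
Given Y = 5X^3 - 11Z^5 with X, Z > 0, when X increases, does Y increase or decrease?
Y increases

Taking the partial derivative:
∂Y/∂X = 15X^2

∂Y/∂X = 15X^2 > 0 (assuming positive values)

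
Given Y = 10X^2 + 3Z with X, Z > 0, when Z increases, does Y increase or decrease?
Y increases

Taking the partial derivative:
∂Y/∂Z = 3

∂Y/∂Z = 3 > 0 (assuming positive values)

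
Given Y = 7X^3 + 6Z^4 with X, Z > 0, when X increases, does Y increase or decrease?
Y increases

Taking the partial derivative:
∂Y/∂X = 21X^2

∂Y/∂X = 21X^2 > 0 (assuming positive values)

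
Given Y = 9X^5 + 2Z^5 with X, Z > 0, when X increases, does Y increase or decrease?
Y increases

Taking the partial derivative:
∂Y/∂X = 45X^4

∂Y/∂X = 45X^4 > 0 (assuming positive values)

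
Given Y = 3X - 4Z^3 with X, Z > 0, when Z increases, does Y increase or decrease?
Y decreases

Taking the partial derivative:
∂Y/∂Z = -12Z^2

∂Y/∂Z = -12Z^2 < 0 (assuming positive values)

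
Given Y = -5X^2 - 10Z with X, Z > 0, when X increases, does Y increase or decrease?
Y decreases

Taking the partial derivative:
∂Y/∂X = -10X

∂Y/∂X = -10X < 0 (assuming positive values)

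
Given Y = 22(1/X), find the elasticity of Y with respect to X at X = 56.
Elasticity = -1

Elasticity = (dY/dX) · (X/Y)

dY/dX = -22/X²
At X = 56: dY/dX = -11/1568, Y = 11/28

Elasticity = (-11/1568) · (56 / (11/28)) = -1

Interpretation: for a small percentage change in X, the percentage change in Y is approximately -1.00 times as large.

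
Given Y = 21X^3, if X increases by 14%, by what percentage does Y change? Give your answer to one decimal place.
48.2%

For Y = 21X^3:
If X → X(1 + 0.14)
Then Y → Y · (1 + 0.14)^3
     ≈ Y · 1.4815

Percentage change = ((1 + 0.14)^3 − 1) × 100% ≈ 48.2%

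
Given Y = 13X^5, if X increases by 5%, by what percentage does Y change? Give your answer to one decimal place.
27.6%

For Y = 13X^5:
If X → X(1 + 0.05)
Then Y → Y · (1 + 0.05)^5
     ≈ Y · 1.2763

Percentage change = ((1 + 0.05)^5 − 1) × 100% ≈ 27.6%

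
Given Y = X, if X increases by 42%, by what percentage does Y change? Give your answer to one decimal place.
42.0%

For Y = X:
If X → X(1 + 0.42)
Then Y → Y · (1 + 0.42)^1
     = Y · 1.4200

Percentage change = ((1 + 0.42)^1 − 1) × 100% = 42.0%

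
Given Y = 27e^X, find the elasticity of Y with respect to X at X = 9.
Elasticity = 9

Elasticity = (dY/dX) · (X/Y)

dY/dX = 27·e^X
At X = 9: dY/dX = 27·e^9, Y = 27·e^9

Elasticity = (27·e^9) · (9 / (27·e^9)) = 9

Interpretation: for a small percentage change in X, the percentage change in Y is approximately 9.00 times as large.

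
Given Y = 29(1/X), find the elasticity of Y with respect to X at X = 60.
Elasticity = -1

Elasticity = (dY/dX) · (X/Y)

dY/dX = -29/X²
At X = 60: dY/dX = -29/3600, Y = 29/60

Elasticity = (-29/3600) · (60 / (29/60)) = -1

Interpretation: for a small percentage change in X, the percentage change in Y is approximately -1.00 times as large.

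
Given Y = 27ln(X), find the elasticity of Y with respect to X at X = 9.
Elasticity = 1/ln(9) ≈ 0.4551

Elasticity = (dY/dX) · (X/Y)

dY/dX = 27/X
At X = 9: dY/dX = 3, Y = 27·ln(9)

Elasticity = 3 · (9 / (27·ln(9))) = 1/ln(9) ≈ 0.4551

Interpretation: for a small percentage change in X, the percentage change in Y is approximately 0.46 times as large.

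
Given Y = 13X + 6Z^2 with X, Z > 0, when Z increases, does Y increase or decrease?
Y increases

Taking the partial derivative:
∂Y/∂Z = 12Z

∂Y/∂Z = 12Z > 0 (assuming positive values)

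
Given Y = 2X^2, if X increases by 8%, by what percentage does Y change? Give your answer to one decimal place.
16.6%

For Y = 2X^2:
If X → X(1 + 0.08)
Then Y → Y · (1 + 0.08)^2
     = Y · 1.1664

Percentage change = ((1 + 0.08)^2 − 1) × 100% ≈ 16.6%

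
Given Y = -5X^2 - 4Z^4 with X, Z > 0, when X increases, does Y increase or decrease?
Y decreases

Taking the partial derivative:
∂Y/∂X = -10X

∂Y/∂X = -10X < 0 (assuming positive values)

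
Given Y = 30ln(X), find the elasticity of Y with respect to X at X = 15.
Elasticity = 1/ln(15) ≈ 0.3693

Elasticity = (dY/dX) · (X/Y)

dY/dX = 30/X
At X = 15: dY/dX = 2, Y = 30·ln(15)

Elasticity = 2 · (15 / (30·ln(15))) = 1/ln(15) ≈ 0.3693

Interpretation: for a small percentage change in X, the percentage change in Y is approximately 0.37 times as large.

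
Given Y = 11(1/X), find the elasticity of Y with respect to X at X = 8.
Elasticity = -1

Elasticity = (dY/dX) · (X/Y)

dY/dX = -11/X²
At X = 8: dY/dX = -11/64, Y = 11/8

Elasticity = (-11/64) · (8 / (11/8)) = -1

Interpretation: for a small percentage change in X, the percentage change in Y is approximately -1.00 times as large.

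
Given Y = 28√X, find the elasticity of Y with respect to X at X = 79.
Elasticity = 1/2

Elasticity = (dY/dX) · (X/Y)

dY/dX = 14/√X
At X = 79: dY/dX = 14·√79/79, Y = 28·√79

Elasticity = (14·√79/79) · (79 / (28·√79)) = 1/2

Interpretation: for a small percentage change in X, the percentage change in Y is approximately 0.50 times as large.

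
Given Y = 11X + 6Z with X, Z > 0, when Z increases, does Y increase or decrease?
Y increases

Taking the partial derivative:
∂Y/∂Z = 6

∂Y/∂Z = 6 > 0 (assuming positive values)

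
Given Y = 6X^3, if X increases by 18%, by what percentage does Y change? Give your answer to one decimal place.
64.3%

For Y = 6X^3:
If X → X(1 + 0.18)
Then Y → Y · (1 + 0.18)^3
     ≈ Y · 1.6430

Percentage change = ((1 + 0.18)^3 − 1) × 100% ≈ 64.3%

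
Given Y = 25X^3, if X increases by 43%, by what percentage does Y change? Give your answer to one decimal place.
192.4%

For Y = 25X^3:
If X → X(1 + 0.43)
Then Y → Y · (1 + 0.43)^3
     ≈ Y · 2.9242

Percentage change = ((1 + 0.43)^3 − 1) × 100% ≈ 192.4%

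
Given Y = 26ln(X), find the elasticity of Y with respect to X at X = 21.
Elasticity = 1/ln(21) ≈ 0.3285

Elasticity = (dY/dX) · (X/Y)

dY/dX = 26/X
At X = 21: dY/dX = 26/21, Y = 26·ln(21)

Elasticity = (26/21) · (21 / (26·ln(21))) = 1/ln(21) ≈ 0.3285

Interpretation: for a small percentage change in X, the percentage change in Y is approximately 0.33 times as large.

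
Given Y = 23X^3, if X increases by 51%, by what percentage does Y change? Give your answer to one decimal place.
244.3%

For Y = 23X^3:
If X → X(1 + 0.51)
Then Y → Y · (1 + 0.51)^3
     ≈ Y · 3.4430

Percentage change = ((1 + 0.51)^3 − 1) × 100% ≈ 244.3%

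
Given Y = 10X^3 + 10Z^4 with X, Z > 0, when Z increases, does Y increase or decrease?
Y increases

Taking the partial derivative:
∂Y/∂Z = 40Z^3

∂Y/∂Z = 40Z^3 > 0 (assuming positive values)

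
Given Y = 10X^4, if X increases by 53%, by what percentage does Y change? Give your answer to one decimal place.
448.0%

For Y = 10X^4:
If X → X(1 + 0.53)
Then Y → Y · (1 + 0.53)^4
     ≈ Y · 5.4798

Percentage change = ((1 + 0.53)^4 − 1) × 100% ≈ 448.0%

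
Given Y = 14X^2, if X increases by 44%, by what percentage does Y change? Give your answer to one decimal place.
107.4%

For Y = 14X^2:
If X → X(1 + 0.44)
Then Y → Y · (1 + 0.44)^2
     = Y · 2.0736

Percentage change = ((1 + 0.44)^2 − 1) × 100% ≈ 107.4%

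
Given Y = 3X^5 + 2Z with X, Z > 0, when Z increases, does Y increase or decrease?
Y increases

Taking the partial derivative:
∂Y/∂Z = 2

∂Y/∂Z = 2 > 0 (assuming positive values)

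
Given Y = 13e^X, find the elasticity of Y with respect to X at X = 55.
Elasticity = 55

Elasticity = (dY/dX) · (X/Y)

dY/dX = 13·e^X
At X = 55: dY/dX = 13·e^55, Y = 13·e^55

Elasticity = (13·e^55) · (55 / (13·e^55)) = 55

Interpretation: for a small percentage change in X, the percentage change in Y is approximately 55.00 times as large.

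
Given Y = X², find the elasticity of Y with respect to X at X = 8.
Elasticity = 2

Elasticity = (dY/dX) · (X/Y)

dY/dX = 2·X
At X = 8: dY/dX = 16, Y = 64

Elasticity = 16 · (8 / 64) = 2

Interpretation: for a small percentage change in X, the percentage change in Y is approximately 2.00 times as large.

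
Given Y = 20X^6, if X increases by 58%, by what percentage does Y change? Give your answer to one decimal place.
1455.8%

For Y = 20X^6:
If X → X(1 + 0.58)
Then Y → Y · (1 + 0.58)^6
     ≈ Y · 15.5576

Percentage change = ((1 + 0.58)^6 − 1) × 100% ≈ 1455.8%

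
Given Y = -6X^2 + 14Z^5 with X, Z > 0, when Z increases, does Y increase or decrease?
Y increases

Taking the partial derivative:
∂Y/∂Z = 70Z^4

∂Y/∂Z = 70Z^4 > 0 (assuming positive values)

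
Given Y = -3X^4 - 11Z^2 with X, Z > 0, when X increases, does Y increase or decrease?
Y decreases

Taking the partial derivative:
∂Y/∂X = -12X^3

∂Y/∂X = -12X^3 < 0 (assuming positive values)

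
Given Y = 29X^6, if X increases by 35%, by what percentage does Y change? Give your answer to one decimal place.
505.3%

For Y = 29X^6:
If X → X(1 + 0.35)
Then Y → Y · (1 + 0.35)^6
     ≈ Y · 6.0534

Percentage change = ((1 + 0.35)^6 − 1) × 100% ≈ 505.3%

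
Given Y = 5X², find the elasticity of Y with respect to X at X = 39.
Elasticity = 2

Elasticity = (dY/dX) · (X/Y)

dY/dX = 10·X
At X = 39: dY/dX = 390, Y = 7605

Elasticity = 390 · (39 / 7605) = 2

Interpretation: for a small percentage change in X, the percentage change in Y is approximately 2.00 times as large.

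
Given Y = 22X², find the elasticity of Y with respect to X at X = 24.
Elasticity = 2

Elasticity = (dY/dX) · (X/Y)

dY/dX = 44·X
At X = 24: dY/dX = 1056, Y = 12672

Elasticity = 1056 · (24 / 12672) = 2

Interpretation: for a small percentage change in X, the percentage change in Y is approximately 2.00 times as large.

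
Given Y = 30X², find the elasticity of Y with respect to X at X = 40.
Elasticity = 2

Elasticity = (dY/dX) · (X/Y)

dY/dX = 60·X
At X = 40: dY/dX = 2400, Y = 48000

Elasticity = 2400 · (40 / 48000) = 2

Interpretation: for a small percentage change in X, the percentage change in Y is approximately 2.00 times as large.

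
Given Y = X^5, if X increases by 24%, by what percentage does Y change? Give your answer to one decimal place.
193.2%

For Y = X^5:
If X → X(1 + 0.24)
Then Y → Y · (1 + 0.24)^5
     ≈ Y · 2.9316

Percentage change = ((1 + 0.24)^5 − 1) × 100% ≈ 193.2%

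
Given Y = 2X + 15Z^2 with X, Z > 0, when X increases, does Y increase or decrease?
Y increases

Taking the partial derivative:
∂Y/∂X = 2

∂Y/∂X = 2 > 0 (assuming positive values)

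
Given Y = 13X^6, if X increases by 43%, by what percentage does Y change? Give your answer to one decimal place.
755.1%

For Y = 13X^6:
If X → X(1 + 0.43)
Then Y → Y · (1 + 0.43)^6
     ≈ Y · 8.5510

Percentage change = ((1 + 0.43)^6 − 1) × 100% ≈ 755.1%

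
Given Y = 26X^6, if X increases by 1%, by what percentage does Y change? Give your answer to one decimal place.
6.2%

For Y = 26X^6:
If X → X(1 + 0.01)
Then Y → Y · (1 + 0.01)^6
     ≈ Y · 1.0615

Percentage change = ((1 + 0.01)^6 − 1) × 100% ≈ 6.2%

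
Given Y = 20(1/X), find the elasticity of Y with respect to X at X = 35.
Elasticity = -1

Elasticity = (dY/dX) · (X/Y)

dY/dX = -20/X²
At X = 35: dY/dX = -4/245, Y = 4/7

Elasticity = (-4/245) · (35 / (4/7)) = -1

Interpretation: for a small percentage change in X, the percentage change in Y is approximately -1.00 times as large.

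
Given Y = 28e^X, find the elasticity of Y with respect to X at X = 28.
Elasticity = 28

Elasticity = (dY/dX) · (X/Y)

dY/dX = 28·e^X
At X = 28: dY/dX = 28·e^28, Y = 28·e^28

Elasticity = (28·e^28) · (28 / (28·e^28)) = 28

Interpretation: for a small percentage change in X, the percentage change in Y is approximately 28.00 times as large.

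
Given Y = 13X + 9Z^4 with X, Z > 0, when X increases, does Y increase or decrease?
Y increases

Taking the partial derivative:
∂Y/∂X = 13

∂Y/∂X = 13 > 0 (assuming positive values)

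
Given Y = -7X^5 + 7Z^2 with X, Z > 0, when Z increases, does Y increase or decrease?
Y increases

Taking the partial derivative:
∂Y/∂Z = 14Z

∂Y/∂Z = 14Z > 0 (assuming positive values)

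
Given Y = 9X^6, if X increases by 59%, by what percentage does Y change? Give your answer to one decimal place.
1515.8%

For Y = 9X^6:
If X → X(1 + 0.59)
Then Y → Y · (1 + 0.59)^6
     ≈ Y · 16.1578

Percentage change = ((1 + 0.59)^6 − 1) × 100% ≈ 1515.8%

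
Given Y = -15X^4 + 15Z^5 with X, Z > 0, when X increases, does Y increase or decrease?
Y decreases

Taking the partial derivative:
∂Y/∂X = -60X^3

∂Y/∂X = -60X^3 < 0 (assuming positive values)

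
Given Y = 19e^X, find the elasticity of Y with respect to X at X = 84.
Elasticity = 84

Elasticity = (dY/dX) · (X/Y)

dY/dX = 19·e^X
At X = 84: dY/dX = 19·e^84, Y = 19·e^84

Elasticity = (19·e^84) · (84 / (19·e^84)) = 84

Interpretation: for a small percentage change in X, the percentage change in Y is approximately 84.00 times as large.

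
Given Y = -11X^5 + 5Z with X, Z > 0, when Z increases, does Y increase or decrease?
Y increases

Taking the partial derivative:
∂Y/∂Z = 5

∂Y/∂Z = 5 > 0 (assuming positive values)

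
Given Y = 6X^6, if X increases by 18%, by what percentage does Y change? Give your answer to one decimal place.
170.0%

For Y = 6X^6:
If X → X(1 + 0.18)
Then Y → Y · (1 + 0.18)^6
     ≈ Y · 2.6996

Percentage change = ((1 + 0.18)^6 − 1) × 100% ≈ 170.0%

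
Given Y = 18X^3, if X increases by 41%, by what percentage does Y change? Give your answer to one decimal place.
180.3%

For Y = 18X^3:
If X → X(1 + 0.41)
Then Y → Y · (1 + 0.41)^3
     ≈ Y · 2.8032

Percentage change = ((1 + 0.41)^3 − 1) × 100% ≈ 180.3%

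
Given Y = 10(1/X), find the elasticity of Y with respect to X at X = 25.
Elasticity = -1

Elasticity = (dY/dX) · (X/Y)

dY/dX = -10/X²
At X = 25: dY/dX = -2/125, Y = 2/5

Elasticity = (-2/125) · (25 / (2/5)) = -1

Interpretation: for a small percentage change in X, the percentage change in Y is approximately -1.00 times as large.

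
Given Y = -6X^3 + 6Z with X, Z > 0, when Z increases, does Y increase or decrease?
Y increases

Taking the partial derivative:
∂Y/∂Z = 6

∂Y/∂Z = 6 > 0 (assuming positive values)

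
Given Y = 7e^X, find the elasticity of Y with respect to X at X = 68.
Elasticity = 68

Elasticity = (dY/dX) · (X/Y)

dY/dX = 7·e^X
At X = 68: dY/dX = 7·e^68, Y = 7·e^68

Elasticity = (7·e^68) · (68 / (7·e^68)) = 68

Interpretation: for a small percentage change in X, the percentage change in Y is approximately 68.00 times as large.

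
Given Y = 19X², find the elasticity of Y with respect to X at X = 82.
Elasticity = 2

Elasticity = (dY/dX) · (X/Y)

dY/dX = 38·X
At X = 82: dY/dX = 3116, Y = 127756

Elasticity = 3116 · (82 / 127756) = 2

Interpretation: for a small percentage change in X, the percentage change in Y is approximately 2.00 times as large.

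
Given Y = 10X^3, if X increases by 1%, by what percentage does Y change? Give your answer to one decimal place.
3.0%

For Y = 10X^3:
If X → X(1 + 0.01)
Then Y → Y · (1 + 0.01)^3
     ≈ Y · 1.0303

Percentage change = ((1 + 0.01)^3 − 1) × 100% ≈ 3.0%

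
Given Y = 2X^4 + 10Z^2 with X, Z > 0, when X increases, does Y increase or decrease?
Y increases

Taking the partial derivative:
∂Y/∂X = 8X^3

∂Y/∂X = 8X^3 > 0 (assuming positive values)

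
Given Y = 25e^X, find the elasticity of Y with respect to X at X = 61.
Elasticity = 61

Elasticity = (dY/dX) · (X/Y)

dY/dX = 25·e^X
At X = 61: dY/dX = 25·e^61, Y = 25·e^61

Elasticity = (25·e^61) · (61 / (25·e^61)) = 61

Interpretation: for a small percentage change in X, the percentage change in Y is approximately 61.00 times as large.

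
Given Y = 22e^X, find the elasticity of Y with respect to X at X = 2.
Elasticity = 2

Elasticity = (dY/dX) · (X/Y)

dY/dX = 22·e^X
At X = 2: dY/dX = 22·e^2, Y = 22·e^2

Elasticity = (22·e^2) · (2 / (22·e^2)) = 2

Interpretation: for a small percentage change in X, the percentage change in Y is approximately 2.00 times as large.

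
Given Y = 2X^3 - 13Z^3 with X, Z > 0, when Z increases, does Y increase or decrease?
Y decreases

Taking the partial derivative:
∂Y/∂Z = -39Z^2

∂Y/∂Z = -39Z^2 < 0 (assuming positive values)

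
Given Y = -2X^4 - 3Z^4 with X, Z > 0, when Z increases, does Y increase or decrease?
Y decreases

Taking the partial derivative:
∂Y/∂Z = -12Z^3

∂Y/∂Z = -12Z^3 < 0 (assuming positive values)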